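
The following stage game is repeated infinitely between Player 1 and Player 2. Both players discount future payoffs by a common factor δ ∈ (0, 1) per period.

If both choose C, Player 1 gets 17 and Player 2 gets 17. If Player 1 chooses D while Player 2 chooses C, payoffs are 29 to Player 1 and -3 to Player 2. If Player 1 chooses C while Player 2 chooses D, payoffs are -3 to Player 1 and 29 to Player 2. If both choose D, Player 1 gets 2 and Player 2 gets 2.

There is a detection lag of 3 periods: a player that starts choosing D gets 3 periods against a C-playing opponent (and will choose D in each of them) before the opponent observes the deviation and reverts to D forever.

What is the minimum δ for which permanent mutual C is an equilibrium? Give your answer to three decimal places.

The best deviation is to choose D for all 3 undetected periods, earning 29 each, then 2 forever once detected.
Deviation value: 29(1−δ^3)/(1−δ) + 2δ^3/(1−δ); cooperation value: 17/(1−δ).
IC: 17 ≥ 29(1−δ^3) + 2δ^3 = 29 − 27δ^3.
So δ^3 ≥ 12/27 = 4/9, giving δ ≥ (4/9)^(1/3) ≈ 0.763.

0.763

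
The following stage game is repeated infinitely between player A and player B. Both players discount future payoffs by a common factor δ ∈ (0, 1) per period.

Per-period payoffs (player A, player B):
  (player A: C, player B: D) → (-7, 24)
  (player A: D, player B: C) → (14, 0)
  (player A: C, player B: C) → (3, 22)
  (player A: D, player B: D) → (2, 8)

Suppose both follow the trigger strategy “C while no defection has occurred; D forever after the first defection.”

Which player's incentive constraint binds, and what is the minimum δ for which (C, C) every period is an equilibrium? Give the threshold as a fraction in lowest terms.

player A: cooperation gives 3 each period; deviation gives 14 once then 2 forever.
  3/(1−δ) ≥ 14 + 2δ/(1−δ) ⇒ δ ≥ 11/12.
player B: cooperation gives 22 each period; deviation gives 24 once then 8 forever.
  δ ≥ 2/16 = 1/8.
Both must hold, so the binding constraint is player A's: δ ≥ 11/12.

player A; δ ≥ 11/12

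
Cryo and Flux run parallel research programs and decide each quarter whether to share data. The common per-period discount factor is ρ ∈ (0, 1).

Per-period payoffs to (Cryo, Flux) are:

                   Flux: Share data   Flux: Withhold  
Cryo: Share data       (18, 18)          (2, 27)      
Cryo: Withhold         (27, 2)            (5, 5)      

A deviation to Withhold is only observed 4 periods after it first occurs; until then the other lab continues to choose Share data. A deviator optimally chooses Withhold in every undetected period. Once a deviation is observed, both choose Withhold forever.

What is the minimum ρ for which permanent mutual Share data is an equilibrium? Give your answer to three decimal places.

0.800

The best deviation is to choose Withhold for all 4 undetected periods, earning 27 each, then 5 forever once detected.
Deviation value: 27(1−ρ^4)/(1−ρ) + 5ρ^4/(1−ρ); cooperation value: 18/(1−ρ).
IC: 18 ≥ 27(1−ρ^4) + 5ρ^4 = 27 − 22ρ^4.
So ρ^4 ≥ 9/22, giving ρ ≥ (9/22)^(1/4) ≈ 0.800.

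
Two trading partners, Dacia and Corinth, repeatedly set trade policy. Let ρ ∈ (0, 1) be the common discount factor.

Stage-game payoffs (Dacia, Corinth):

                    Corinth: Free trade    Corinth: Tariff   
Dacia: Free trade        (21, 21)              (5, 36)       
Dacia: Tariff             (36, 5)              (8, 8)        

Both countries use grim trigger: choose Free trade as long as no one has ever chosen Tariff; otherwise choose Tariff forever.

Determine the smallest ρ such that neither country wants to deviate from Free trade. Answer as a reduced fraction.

15/28

Cooperation forever yields 21 each period: 21/(1−ρ).
Deviating yields 36 once, then 8 forever: 36 + 8ρ/(1−ρ).
No profitable deviation requires 21/(1−ρ) ≥ 36 + 8ρ/(1−ρ).
Multiplying by (1−ρ): 21 ≥ 36(1−ρ) + 8ρ = 36 − 28ρ.
So 28ρ ≥ 15, i.e. ρ ≥ 15/28.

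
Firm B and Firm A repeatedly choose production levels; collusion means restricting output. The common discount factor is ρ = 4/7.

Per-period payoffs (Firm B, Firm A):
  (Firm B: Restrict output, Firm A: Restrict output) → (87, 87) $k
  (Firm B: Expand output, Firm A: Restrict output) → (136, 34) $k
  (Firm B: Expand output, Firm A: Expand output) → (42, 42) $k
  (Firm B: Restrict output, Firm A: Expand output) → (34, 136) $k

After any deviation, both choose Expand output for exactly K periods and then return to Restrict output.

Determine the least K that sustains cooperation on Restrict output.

No profitable deviation requires (87−42)(ρ+…+ρ^K) ≥ 136−87, i.e. ρ+…+ρ^K ≥ 49/45 ≈ 1.0889.
With ρ = 4/7, the partial sums are K=1: 0.5714, K=2: 0.8980, K=3: 1.0845, K=4: 1.1912.
K = 4 is the first length at which the sum reaches 1.0889.

4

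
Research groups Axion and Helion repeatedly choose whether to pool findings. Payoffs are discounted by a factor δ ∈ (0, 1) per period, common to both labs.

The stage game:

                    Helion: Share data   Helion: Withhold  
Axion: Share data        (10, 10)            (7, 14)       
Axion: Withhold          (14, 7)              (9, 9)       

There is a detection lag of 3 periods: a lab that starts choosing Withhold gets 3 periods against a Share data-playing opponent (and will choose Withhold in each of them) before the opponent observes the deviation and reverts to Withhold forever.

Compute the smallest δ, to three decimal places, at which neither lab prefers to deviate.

Deviating for the 3 undetected periods gains 14−10 = 4 per period over cooperation, then loses 10−9 = 1 per period forever once punishment starts.
Gain: 4(1 + δ + … + δ^2); loss: 1·δ^3/(1−δ).
No profitable deviation ⇔ 4(1−δ^3) ≤ 1·δ^3, i.e. δ^3 ≥ 4/(4+1) = 4/5.
Hence δ ≥ (4/5)^(1/3) ≈ 0.928.

0.928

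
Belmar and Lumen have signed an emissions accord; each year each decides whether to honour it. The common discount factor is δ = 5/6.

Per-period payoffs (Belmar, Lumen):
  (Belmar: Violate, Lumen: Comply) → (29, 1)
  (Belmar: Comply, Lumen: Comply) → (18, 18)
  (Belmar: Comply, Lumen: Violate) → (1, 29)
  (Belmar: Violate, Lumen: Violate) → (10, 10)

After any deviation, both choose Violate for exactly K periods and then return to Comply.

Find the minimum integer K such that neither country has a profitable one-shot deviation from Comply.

No profitable deviation requires (18−10)(δ+…+δ^K) ≥ 29−18, i.e. δ+…+δ^K ≥ 11/8 ≈ 1.3750.
With δ = 5/6, the partial sums are K=1: 0.8333, K=2: 1.5278.
K = 2 is the first length at which the sum reaches 1.3750.

2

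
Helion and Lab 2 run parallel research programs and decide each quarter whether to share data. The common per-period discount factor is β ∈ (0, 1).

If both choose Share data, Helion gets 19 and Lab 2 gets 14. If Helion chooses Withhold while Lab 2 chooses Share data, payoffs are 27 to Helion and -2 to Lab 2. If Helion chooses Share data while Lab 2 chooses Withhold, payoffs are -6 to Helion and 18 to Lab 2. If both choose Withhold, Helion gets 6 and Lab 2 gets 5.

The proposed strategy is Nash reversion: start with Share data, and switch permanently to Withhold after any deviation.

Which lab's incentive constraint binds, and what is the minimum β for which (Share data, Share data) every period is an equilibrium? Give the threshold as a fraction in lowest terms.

For Helion: deviation gain 27−19 = 8, per-period punishment loss 19−6 = 13. IC gives β ≥ 8/21.
For Lab 2: gain 4, loss 9 per period, so β ≥ 4/13.
The tighter constraint is Helion's, so cooperation needs β ≥ 8/21.

Helion; β ≥ 8/21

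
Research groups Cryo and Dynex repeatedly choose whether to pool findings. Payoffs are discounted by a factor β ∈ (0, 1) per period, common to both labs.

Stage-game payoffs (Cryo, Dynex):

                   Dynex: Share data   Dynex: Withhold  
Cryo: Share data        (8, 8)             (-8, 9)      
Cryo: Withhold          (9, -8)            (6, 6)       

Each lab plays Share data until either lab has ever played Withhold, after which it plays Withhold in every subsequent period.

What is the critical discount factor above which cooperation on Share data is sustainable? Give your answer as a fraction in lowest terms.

One-period gain from deviating is 9 − 8 = 1. The loss is 8 − 6 = 2 in every subsequent period, with present value 2·β/(1−β).
Deviation is unprofitable when 2·β/(1−β) ≥ 1, i.e. β/(1−β) ≥ 1/2.
Equivalently β ≥ 1/(1+2) = 1/3.

1/3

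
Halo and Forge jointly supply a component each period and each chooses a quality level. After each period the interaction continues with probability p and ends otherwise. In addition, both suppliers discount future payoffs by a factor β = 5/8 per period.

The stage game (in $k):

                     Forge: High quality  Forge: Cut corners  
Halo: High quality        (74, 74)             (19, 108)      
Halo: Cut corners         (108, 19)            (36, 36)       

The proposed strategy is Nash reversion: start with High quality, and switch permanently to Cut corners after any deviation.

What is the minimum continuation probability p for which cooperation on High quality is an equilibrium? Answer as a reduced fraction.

34/45

With continuation probability p and discount β, the effective per-period discount factor is βp.
Grim-trigger IC: βp ≥ (108−74)/(108−36) = 17/36.
So p ≥ (17/36)/(5/8) = 34/45.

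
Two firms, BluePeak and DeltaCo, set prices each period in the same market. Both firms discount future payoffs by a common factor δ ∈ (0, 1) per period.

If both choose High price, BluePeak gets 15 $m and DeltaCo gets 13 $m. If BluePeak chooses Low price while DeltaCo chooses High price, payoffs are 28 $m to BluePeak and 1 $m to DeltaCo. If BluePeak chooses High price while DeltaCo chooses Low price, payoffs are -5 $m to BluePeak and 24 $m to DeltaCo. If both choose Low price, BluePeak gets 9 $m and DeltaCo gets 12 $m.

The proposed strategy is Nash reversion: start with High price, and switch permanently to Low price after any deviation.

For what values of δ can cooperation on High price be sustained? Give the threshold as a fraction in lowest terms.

BluePeak's threshold: (28−15)/(28−9) = 13/19.
DeltaCo's threshold: (24−13)/(24−12) = 11/12.
13/19 < 11/12, so DeltaCo binds and δ* = 11/12.

11/12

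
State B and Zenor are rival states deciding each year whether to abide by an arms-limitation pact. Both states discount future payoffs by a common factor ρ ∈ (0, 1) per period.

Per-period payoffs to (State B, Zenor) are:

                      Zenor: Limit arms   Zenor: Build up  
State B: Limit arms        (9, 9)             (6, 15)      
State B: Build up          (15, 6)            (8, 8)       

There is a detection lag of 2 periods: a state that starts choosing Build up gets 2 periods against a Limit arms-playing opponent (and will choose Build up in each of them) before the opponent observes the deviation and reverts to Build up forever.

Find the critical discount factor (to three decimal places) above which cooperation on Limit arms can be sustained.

0.926

The best deviation is to choose Build up for all 2 undetected periods, earning 15 each, then 8 forever once detected.
Deviation value: 15(1−ρ^2)/(1−ρ) + 8ρ^2/(1−ρ); cooperation value: 9/(1−ρ).
IC: 9 ≥ 15(1−ρ^2) + 8ρ^2 = 15 − 7ρ^2.
So ρ^2 ≥ 6/7, giving ρ ≥ (6/7)^(1/2) ≈ 0.926.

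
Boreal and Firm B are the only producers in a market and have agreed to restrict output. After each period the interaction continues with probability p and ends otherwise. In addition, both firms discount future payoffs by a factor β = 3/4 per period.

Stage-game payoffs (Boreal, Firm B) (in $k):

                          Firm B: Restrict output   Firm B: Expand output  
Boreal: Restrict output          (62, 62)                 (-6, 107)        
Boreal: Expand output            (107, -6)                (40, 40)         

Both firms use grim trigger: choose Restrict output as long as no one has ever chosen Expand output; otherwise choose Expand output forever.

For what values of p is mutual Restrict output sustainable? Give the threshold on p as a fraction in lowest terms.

60/67

With continuation probability p and discount β, the effective per-period discount factor is βp.
Grim-trigger IC: βp ≥ (107−62)/(107−40) = 45/67.
So p ≥ (45/67)/(3/4) = 60/67.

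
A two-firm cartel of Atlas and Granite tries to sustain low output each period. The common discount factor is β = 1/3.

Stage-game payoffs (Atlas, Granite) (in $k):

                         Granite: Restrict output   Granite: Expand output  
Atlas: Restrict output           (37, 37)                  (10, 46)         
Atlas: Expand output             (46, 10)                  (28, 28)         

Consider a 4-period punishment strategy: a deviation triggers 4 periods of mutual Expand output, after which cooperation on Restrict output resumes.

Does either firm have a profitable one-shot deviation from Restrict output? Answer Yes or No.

Yes

IC: β+…+β^4 ≥ (46−37)/(37−28) = 1.
At β = 1/3: partial sum = 0.4938 < 1.0000. Cooperation not sustainable.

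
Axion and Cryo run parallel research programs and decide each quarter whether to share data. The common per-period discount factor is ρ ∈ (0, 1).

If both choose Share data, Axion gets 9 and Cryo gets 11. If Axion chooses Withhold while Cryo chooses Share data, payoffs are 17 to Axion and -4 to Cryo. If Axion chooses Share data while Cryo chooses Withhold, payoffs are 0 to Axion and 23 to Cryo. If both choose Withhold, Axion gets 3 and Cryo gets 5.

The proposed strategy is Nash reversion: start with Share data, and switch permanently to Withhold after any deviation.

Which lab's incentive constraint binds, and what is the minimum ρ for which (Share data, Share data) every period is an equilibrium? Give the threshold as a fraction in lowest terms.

Cryo; ρ ≥ 2/3

Axion: cooperation gives 9 each period; deviation gives 17 once then 3 forever.
  9/(1−ρ) ≥ 17 + 3ρ/(1−ρ) ⇒ ρ ≥ 8/14 = 4/7.
Cryo: cooperation gives 11 each period; deviation gives 23 once then 5 forever.
  ρ ≥ 12/18 = 2/3.
Both must hold, so the binding constraint is Cryo's: ρ ≥ 2/3.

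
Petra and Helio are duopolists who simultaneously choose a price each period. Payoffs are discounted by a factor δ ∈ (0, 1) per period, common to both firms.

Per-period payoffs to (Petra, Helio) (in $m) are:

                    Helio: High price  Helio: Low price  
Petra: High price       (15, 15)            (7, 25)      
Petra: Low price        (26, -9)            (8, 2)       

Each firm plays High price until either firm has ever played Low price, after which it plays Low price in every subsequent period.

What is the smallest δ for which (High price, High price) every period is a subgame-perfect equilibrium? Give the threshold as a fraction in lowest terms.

11/18

Petra's threshold: (26−15)/(26−8) = 11/18.
Helio's threshold: (25−15)/(25−2) = 10/23.
11/18 > 10/23, so Petra binds and δ* = 11/18.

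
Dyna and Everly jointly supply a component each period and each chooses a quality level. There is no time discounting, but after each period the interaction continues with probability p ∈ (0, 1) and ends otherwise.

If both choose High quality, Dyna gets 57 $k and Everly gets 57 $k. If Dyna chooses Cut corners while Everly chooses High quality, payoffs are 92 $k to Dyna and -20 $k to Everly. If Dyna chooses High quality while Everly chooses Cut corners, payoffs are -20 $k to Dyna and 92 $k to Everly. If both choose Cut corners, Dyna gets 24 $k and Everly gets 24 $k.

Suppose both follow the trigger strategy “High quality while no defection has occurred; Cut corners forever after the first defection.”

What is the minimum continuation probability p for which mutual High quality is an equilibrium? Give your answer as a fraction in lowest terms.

35/68

With no time discounting, the continuation probability p plays the role of the discount factor.
Grim-trigger IC: 57/(1−p) ≥ 92 + 24p/(1−p) ⇒ p ≥ (92−57)/(92−24) = 35/68.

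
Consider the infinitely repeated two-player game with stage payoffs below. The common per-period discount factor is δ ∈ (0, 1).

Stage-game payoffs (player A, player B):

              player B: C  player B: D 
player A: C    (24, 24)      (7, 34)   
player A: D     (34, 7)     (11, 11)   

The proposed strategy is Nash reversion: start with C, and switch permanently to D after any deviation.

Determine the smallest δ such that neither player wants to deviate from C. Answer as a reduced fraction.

10/23

One-period gain from deviating is 34 − 24 = 10. The loss is 24 − 11 = 13 in every subsequent period, with present value 13·δ/(1−δ).
Deviation is unprofitable when 13·δ/(1−δ) ≥ 10, i.e. δ/(1−δ) ≥ 10/13.
Equivalently δ ≥ 10/(10+13) = 10/23.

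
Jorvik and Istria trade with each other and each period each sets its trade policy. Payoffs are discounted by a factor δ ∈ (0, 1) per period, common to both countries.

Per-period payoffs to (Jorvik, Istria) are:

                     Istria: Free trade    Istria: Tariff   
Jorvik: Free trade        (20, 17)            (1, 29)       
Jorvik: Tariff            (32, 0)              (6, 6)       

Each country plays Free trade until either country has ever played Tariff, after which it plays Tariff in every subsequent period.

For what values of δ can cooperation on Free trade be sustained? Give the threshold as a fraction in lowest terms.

12/23

For Jorvik: deviation gain 32−20 = 12, per-period punishment loss 20−6 = 14. IC gives δ ≥ 12/26 = 6/13.
For Istria: gain 12, loss 11 per period, so δ ≥ 12/23.
The tighter constraint is Istria's, so cooperation needs δ ≥ 12/23.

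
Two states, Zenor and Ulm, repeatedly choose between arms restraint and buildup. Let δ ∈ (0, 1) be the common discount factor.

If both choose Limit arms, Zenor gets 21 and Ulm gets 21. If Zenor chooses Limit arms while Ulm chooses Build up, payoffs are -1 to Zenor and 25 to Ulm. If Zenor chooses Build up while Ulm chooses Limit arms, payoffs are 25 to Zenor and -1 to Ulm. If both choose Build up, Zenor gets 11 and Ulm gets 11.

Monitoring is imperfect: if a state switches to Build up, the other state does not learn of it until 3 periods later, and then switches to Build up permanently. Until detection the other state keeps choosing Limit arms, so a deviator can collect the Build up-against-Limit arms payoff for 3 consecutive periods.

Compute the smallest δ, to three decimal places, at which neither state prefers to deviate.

0.659

A deviator earns 25 for 3 periods, then 11 forever; cooperating earns 21 forever. Multiplying the IC by (1−δ):
21 ≥ 25(1−δ^3) + 11δ^3, so 14·δ^3 ≥ 4 and δ^3 ≥ 2/7.
δ ≥ (2/7)^(1/3) ≈ 0.659.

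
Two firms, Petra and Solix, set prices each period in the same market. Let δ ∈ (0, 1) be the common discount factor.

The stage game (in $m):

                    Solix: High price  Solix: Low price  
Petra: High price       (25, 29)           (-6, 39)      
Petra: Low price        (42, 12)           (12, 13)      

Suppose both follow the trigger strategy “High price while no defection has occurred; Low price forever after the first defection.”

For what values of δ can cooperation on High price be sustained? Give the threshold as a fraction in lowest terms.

17/30

For Petra: deviation gain 42−25 = 17, per-period punishment loss 25−12 = 13. IC gives δ ≥ 17/30.
For Solix: gain 10, loss 16 per period, so δ ≥ 10/26 = 5/13.
The tighter constraint is Petra's, so cooperation needs δ ≥ 17/30.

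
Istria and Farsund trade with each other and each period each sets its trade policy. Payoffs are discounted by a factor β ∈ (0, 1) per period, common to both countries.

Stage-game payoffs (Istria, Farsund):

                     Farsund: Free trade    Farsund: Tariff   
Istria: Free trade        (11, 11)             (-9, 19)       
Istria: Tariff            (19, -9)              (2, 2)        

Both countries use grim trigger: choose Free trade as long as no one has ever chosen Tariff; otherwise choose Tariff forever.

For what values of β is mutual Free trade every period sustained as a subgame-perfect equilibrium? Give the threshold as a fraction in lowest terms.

Under grim trigger the critical discount factor is (T−C)/(T−P) with T = 19, C = 11, P = 2.
β* = (19−11)/(19−2) = 8/17.

8/17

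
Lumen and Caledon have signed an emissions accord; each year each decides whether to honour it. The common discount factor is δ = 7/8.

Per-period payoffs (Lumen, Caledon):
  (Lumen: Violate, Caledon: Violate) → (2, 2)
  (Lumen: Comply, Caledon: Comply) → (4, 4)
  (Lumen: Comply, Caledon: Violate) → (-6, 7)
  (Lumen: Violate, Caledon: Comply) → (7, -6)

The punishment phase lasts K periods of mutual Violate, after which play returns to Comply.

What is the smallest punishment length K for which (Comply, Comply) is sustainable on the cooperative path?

IC: δ(1−δ^K)/(1−δ) ≥ (7−4)/(4−2) = 3/2.
With δ = 7/8: need 1 − δ^K ≥ 3/2·(1−7/8)/(7/8), i.e. δ^K ≤ 0.7857.
Since (7/8)^1 = 0.8750 and (7/8)^2 = 0.7656, the smallest such K is 2.

2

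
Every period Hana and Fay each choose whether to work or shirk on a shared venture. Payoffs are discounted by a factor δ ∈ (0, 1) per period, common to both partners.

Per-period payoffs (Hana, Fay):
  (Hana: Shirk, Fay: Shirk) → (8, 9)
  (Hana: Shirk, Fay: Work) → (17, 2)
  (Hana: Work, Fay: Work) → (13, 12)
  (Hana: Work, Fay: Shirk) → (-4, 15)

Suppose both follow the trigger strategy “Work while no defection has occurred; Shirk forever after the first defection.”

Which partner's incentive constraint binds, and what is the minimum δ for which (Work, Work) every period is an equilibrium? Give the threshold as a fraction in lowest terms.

Fay; δ ≥ 1/2

Hana's threshold: (17−13)/(17−8) = 4/9.
Fay's threshold: (15−12)/(15−9) = 1/2.
4/9 < 1/2, so Fay binds and δ* = 1/2.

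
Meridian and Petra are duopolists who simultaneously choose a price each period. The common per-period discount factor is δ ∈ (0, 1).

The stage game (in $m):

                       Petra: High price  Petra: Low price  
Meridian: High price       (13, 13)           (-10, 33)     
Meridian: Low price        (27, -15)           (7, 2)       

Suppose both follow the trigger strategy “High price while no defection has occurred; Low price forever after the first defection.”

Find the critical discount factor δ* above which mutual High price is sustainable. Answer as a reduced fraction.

Meridian's threshold: (27−13)/(27−7) = 7/10.
Petra's threshold: (33−13)/(33−2) = 20/31.
7/10 > 20/31, so Meridian binds and δ* = 7/10.

7/10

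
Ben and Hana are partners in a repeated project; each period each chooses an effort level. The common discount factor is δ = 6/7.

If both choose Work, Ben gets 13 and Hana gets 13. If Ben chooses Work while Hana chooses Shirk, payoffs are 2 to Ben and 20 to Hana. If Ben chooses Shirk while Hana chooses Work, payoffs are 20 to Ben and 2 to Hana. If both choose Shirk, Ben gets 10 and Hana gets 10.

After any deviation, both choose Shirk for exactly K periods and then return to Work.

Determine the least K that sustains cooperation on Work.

No profitable deviation requires (13−10)(δ+…+δ^K) ≥ 20−13, i.e. δ+…+δ^K ≥ 7/3 ≈ 2.3333.
With δ = 6/7, the partial sums are K=1: 0.8571, K=2: 1.5918, K=3: 2.2216, K=4: 2.7613.
K = 4 is the first length at which the sum reaches 2.3333.

4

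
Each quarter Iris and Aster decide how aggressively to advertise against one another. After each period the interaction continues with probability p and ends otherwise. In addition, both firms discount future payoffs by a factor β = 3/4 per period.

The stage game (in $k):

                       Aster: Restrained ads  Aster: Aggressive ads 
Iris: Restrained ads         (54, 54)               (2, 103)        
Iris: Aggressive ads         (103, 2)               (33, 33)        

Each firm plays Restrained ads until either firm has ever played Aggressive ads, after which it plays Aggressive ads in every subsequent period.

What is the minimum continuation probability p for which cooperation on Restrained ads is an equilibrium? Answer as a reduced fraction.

14/15

With continuation probability p and discount β, the effective per-period discount factor is βp.
Grim-trigger IC: βp ≥ (103−54)/(103−33) = 7/10.
So p ≥ (7/10)/(3/4) = 14/15.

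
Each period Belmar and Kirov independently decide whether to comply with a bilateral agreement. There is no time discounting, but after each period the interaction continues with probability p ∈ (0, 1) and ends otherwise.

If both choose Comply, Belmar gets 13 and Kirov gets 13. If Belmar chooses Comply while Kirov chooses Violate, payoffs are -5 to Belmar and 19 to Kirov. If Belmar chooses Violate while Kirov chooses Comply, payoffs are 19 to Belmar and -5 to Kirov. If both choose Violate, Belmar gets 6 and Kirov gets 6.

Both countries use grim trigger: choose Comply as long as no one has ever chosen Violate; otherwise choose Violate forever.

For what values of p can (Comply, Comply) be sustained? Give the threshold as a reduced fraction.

6/13

Expected cooperation value is 13 + p·13 + p²·13 + … = 13/(1−p); deviation gives 19 + p·6/(1−p).
13 ≥ 19(1−p) + 6p ⇒ 13p ≥ 6 ⇒ p ≥ 6/13.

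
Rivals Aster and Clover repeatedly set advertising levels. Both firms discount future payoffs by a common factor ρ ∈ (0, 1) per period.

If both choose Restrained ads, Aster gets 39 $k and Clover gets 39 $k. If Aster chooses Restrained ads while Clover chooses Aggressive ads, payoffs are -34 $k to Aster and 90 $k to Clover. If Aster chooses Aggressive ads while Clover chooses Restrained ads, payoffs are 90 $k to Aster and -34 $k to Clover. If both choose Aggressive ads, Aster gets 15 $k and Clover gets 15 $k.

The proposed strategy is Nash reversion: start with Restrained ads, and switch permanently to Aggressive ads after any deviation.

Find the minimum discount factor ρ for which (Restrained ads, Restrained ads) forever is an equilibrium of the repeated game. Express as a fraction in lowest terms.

17/25

39/(1−ρ) ≥ 90 + 15ρ/(1−ρ)
39 ≥ 90 − 75ρ
ρ ≥ 51/75 = 17/25.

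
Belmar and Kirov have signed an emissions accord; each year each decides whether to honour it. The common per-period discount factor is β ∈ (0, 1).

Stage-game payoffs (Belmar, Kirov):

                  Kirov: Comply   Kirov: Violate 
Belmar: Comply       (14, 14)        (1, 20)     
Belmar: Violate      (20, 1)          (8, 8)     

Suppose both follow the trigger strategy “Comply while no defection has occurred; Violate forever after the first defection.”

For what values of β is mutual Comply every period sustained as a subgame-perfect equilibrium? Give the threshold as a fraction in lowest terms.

1/2

Cooperation forever yields 14 each period: 14/(1−β).
Deviating yields 20 once, then 8 forever: 20 + 8β/(1−β).
No profitable deviation requires 14/(1−β) ≥ 20 + 8β/(1−β).
Multiplying by (1−β): 14 ≥ 20(1−β) + 8β = 20 − 12β.
So 12β ≥ 6, i.e. β ≥ 6/12 = 1/2.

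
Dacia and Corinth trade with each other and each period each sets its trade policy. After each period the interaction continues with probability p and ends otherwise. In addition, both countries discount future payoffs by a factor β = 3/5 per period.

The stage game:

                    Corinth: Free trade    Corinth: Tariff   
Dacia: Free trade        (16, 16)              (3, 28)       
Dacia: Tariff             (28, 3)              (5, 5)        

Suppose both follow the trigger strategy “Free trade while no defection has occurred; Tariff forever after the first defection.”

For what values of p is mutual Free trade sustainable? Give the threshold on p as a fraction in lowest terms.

20/23

Expected continuation weight on next period's payoff is β·p = 3/5·p, which plays the role of the discount factor.
Cooperation requires 3/5·p ≥ (28−16)/(28−5) = 12/23, hence p ≥ 20/23.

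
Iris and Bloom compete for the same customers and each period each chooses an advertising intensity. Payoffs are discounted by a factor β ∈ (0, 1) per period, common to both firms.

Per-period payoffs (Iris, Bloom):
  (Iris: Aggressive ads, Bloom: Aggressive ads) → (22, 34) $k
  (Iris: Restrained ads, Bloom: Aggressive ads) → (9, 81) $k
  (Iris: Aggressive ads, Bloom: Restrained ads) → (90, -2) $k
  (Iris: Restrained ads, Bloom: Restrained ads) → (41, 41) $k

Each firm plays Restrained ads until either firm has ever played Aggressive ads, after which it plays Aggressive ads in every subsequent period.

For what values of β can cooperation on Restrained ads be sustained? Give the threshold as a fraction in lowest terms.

Iris's threshold: (90−41)/(90−22) = 49/68.
Bloom's threshold: (81−41)/(81−34) = 40/47.
49/68 < 40/47, so Bloom binds and β* = 40/47.

40/47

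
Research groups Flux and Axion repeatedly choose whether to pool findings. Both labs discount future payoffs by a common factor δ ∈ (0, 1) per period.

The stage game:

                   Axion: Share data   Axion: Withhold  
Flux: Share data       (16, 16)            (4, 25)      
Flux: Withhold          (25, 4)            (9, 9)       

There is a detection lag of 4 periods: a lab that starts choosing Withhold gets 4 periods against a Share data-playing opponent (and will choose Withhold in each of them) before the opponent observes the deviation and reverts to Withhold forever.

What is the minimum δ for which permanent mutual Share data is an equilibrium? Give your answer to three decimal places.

0.866

The best deviation is to choose Withhold for all 4 undetected periods, earning 25 each, then 9 forever once detected.
Deviation value: 25(1−δ^4)/(1−δ) + 9δ^4/(1−δ); cooperation value: 16/(1−δ).
IC: 16 ≥ 25(1−δ^4) + 9δ^4 = 25 − 16δ^4.
So δ^4 ≥ 9/16, giving δ ≥ (9/16)^(1/4) ≈ 0.866.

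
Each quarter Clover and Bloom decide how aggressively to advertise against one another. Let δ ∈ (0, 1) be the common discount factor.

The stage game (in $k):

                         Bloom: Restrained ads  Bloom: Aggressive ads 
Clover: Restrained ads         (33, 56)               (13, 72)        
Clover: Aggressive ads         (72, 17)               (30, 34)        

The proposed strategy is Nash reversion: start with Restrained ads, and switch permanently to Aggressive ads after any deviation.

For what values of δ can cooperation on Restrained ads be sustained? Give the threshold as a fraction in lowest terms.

13/14

For Clover: deviation gain 72−33 = 39, per-period punishment loss 33−30 = 3. IC gives δ ≥ 39/42 = 13/14.
For Bloom: gain 16, loss 22 per period, so δ ≥ 16/38 = 8/19.
The tighter constraint is Clover's, so cooperation needs δ ≥ 13/14.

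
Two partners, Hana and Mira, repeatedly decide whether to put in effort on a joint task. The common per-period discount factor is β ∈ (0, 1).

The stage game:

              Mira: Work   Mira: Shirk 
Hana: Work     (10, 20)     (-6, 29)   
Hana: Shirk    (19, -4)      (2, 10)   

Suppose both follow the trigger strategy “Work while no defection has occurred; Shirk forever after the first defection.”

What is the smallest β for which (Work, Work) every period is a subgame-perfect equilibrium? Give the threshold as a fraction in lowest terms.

9/17

For Hana: deviation gain 19−10 = 9, per-period punishment loss 10−2 = 8. IC gives β ≥ 9/17.
For Mira: gain 9, loss 10 per period, so β ≥ 9/19.
The tighter constraint is Hana's, so cooperation needs β ≥ 9/17.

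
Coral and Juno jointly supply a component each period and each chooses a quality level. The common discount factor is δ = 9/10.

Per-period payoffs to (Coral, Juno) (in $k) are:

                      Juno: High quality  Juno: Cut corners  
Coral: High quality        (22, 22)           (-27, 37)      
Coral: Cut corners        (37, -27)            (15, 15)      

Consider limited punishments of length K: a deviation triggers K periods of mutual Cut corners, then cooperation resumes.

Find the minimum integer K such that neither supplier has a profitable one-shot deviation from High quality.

3

No profitable deviation requires (22−15)(δ+…+δ^K) ≥ 37−22, i.e. δ+…+δ^K ≥ 15/7 ≈ 2.1429.
With δ = 9/10, the partial sums are K=1: 0.9000, K=2: 1.7100, K=3: 2.4390.
K = 3 is the first length at which the sum reaches 2.1429.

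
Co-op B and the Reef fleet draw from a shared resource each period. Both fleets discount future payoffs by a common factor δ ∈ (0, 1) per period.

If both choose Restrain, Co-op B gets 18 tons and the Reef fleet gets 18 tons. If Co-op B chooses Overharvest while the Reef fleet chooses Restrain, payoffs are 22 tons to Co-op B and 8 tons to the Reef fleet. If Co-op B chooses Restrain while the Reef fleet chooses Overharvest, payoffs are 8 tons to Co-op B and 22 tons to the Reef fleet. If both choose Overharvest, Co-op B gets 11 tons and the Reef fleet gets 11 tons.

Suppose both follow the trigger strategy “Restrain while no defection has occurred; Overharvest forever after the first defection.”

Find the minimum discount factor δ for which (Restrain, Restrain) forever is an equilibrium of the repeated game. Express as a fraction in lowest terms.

Cooperation forever yields 18 each period: 18/(1−δ).
Deviating yields 22 once, then 11 forever: 22 + 11δ/(1−δ).
No profitable deviation requires 18/(1−δ) ≥ 22 + 11δ/(1−δ).
Multiplying by (1−δ): 18 ≥ 22(1−δ) + 11δ = 22 − 11δ.
So 11δ ≥ 4, i.e. δ ≥ 4/11.

4/11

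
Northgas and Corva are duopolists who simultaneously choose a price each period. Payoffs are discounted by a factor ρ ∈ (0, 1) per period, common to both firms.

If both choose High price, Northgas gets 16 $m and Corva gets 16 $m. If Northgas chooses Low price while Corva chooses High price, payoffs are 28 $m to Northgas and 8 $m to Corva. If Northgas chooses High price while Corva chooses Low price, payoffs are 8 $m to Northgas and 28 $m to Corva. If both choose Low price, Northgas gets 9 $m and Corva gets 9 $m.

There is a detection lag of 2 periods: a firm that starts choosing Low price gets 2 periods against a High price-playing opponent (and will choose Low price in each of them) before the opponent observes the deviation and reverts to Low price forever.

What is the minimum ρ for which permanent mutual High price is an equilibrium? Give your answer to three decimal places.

A deviator earns 28 for 2 periods, then 9 forever; cooperating earns 16 forever. Multiplying the IC by (1−ρ):
16 ≥ 28(1−ρ^2) + 9ρ^2, so 19·ρ^2 ≥ 12 and ρ^2 ≥ 12/19.
ρ ≥ (12/19)^(1/2) ≈ 0.795.

0.795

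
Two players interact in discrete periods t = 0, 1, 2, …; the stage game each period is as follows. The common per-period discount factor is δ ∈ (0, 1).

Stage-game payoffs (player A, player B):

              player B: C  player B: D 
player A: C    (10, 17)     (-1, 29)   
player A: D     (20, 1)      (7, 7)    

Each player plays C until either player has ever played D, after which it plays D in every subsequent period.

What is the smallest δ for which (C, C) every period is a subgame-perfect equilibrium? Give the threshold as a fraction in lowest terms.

player A's threshold: (20−10)/(20−7) = 10/13.
player B's threshold: (29−17)/(29−7) = 6/11.
10/13 > 6/11, so player A binds and δ* = 10/13.

10/13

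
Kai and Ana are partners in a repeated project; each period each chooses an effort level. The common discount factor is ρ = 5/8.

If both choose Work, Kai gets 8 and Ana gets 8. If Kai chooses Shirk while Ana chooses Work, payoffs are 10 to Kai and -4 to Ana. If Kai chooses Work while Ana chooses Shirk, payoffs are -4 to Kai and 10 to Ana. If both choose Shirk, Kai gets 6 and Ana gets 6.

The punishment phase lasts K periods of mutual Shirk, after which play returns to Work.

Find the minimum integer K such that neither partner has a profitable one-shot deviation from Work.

Need Σ_{k=1}^{K} ρ^k ≥ (10−8)/(8−6) = 1.0000 at ρ = 5/8.
At K = 1 the sum is 0.6250 < 1.0000; at K = 2 it is 1.0156 ≥ 1.0000.
So the minimum punishment length is K = 2.

2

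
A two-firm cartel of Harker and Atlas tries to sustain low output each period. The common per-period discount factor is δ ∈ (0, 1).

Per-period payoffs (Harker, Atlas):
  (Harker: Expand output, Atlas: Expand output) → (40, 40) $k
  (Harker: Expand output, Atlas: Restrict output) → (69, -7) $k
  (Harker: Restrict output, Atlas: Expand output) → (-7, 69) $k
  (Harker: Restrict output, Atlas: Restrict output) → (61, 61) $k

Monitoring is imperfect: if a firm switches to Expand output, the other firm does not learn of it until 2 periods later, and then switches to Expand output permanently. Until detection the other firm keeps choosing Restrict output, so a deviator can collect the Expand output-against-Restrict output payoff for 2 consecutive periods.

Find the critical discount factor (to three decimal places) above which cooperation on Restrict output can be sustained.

The best deviation is to choose Expand output for all 2 undetected periods, earning 69 each, then 40 forever once detected.
Deviation value: 69(1−δ^2)/(1−δ) + 40δ^2/(1−δ); cooperation value: 61/(1−δ).
IC: 61 ≥ 69(1−δ^2) + 40δ^2 = 69 − 29δ^2.
So δ^2 ≥ 8/29, giving δ ≥ (8/29)^(1/2) ≈ 0.525.

0.525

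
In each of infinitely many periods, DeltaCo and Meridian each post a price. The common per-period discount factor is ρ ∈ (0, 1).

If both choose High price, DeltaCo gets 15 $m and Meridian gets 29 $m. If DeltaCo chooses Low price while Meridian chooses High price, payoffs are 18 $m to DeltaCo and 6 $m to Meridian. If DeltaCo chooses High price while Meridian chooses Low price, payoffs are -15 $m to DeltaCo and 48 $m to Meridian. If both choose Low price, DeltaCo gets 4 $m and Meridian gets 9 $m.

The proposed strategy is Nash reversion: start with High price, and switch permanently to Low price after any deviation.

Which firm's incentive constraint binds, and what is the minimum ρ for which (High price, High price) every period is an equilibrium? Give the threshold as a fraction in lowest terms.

DeltaCo: cooperation gives 15 each period; deviation gives 18 once then 4 forever.
  15/(1−ρ) ≥ 18 + 4ρ/(1−ρ) ⇒ ρ ≥ 3/14.
Meridian: cooperation gives 29 each period; deviation gives 48 once then 9 forever.
  ρ ≥ 19/39.
Both must hold, so the binding constraint is Meridian's: ρ ≥ 19/39.

Meridian; ρ ≥ 19/39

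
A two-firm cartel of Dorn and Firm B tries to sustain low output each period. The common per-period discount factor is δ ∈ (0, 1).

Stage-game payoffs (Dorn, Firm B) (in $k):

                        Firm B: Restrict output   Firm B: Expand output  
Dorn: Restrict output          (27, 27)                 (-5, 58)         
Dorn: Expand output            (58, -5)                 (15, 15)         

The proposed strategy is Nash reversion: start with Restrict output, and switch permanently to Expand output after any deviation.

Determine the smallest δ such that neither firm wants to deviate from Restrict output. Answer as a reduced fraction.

31/43

Under grim trigger the critical discount factor is (T−C)/(T−P) with T = 58, C = 27, P = 15.
δ* = (58−27)/(58−15) = 31/43.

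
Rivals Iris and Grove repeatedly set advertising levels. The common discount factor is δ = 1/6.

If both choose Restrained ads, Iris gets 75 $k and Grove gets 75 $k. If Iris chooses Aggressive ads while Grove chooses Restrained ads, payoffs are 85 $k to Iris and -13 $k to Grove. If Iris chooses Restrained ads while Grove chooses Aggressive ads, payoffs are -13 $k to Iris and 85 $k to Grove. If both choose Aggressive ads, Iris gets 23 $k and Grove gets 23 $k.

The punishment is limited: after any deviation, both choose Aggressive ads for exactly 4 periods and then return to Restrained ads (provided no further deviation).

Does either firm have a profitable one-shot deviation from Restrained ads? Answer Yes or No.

Comparing payoff streams over the 5 periods until play realigns: cooperate → 75(1+δ+…+δ^4); deviate → 85 + 23(δ+…+δ^4).
Cooperation is sustained iff (75−23)(δ+…+δ^4) ≥ 85−75.
δ+…+δ^4 = 1/6·(1−(1/6)^4)/(1−1/6) = 0.1998, and (85−75)/(75−23) = 0.1923.
0.1998 ≥ 0.1923, so cooperation is sustainable.

No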